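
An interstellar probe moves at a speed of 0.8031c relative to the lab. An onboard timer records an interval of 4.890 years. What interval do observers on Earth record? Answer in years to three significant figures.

γ = 1/√(1 − 0.8031²) = 1/√0.3550 = 1.678
The interval measured aboard the probe is the proper time (both events occur at the same place in that frame); the lab-frame interval is Δt = γτ = 1.678 × 4.890 years.

Δt = 8.21 years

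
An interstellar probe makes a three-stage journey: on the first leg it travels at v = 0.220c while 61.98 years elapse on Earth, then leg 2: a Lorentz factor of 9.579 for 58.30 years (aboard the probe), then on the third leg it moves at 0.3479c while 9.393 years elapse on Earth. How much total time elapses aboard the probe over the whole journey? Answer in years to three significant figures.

τ = 128 years

Leg 1: γ = 1/√(1 − 0.220²) = 1/√0.9516 = 1.025; τ_1 = 61.98/1.025 = 60.46 years.
Leg 2: 58.30 years is already measured aboard the probe.
Leg 3: γ = 1/√(1 − 0.3479²) = 1/√0.8790 = 1.067; τ_3 = 9.393/1.067 = 8.806 years.
Total: 60.46 + 58.30 + 8.806 years.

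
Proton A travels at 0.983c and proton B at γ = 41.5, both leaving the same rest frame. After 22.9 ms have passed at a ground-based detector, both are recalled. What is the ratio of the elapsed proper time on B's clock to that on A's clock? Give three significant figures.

A: γ = 1/√(1 − 0.983²) = 1/√0.03371 = 5.446. B: γ = 41.5.
τ_A/τ_B = γ_B/γ_A = 41.50/5.446 = 7.620, so τ_B/τ_A = 0.1312.

τ_B/τ_A = 0.131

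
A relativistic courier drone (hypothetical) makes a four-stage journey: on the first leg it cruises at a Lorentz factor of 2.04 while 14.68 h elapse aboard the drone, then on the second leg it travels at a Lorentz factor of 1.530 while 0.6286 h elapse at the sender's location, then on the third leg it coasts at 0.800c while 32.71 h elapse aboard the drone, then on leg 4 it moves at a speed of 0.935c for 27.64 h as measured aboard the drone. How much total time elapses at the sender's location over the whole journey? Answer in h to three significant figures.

Leg 1: γ = 2.04; Δt_1 = 2.040 × 14.68 = 29.95 h.
Leg 2: 0.6286 h is already measured at the sender's location.
Leg 3: γ = 1/√(1 − 0.800²) = 5/3 ≈ 1.667; Δt_3 = 1.667 × 32.71 = 54.52 h.
Leg 4: γ = 1/√(1 − 0.935²) = 1/√0.1258 = 2.820; Δt_4 = 2.820 × 27.64 = 77.94 h.
Total: 29.95 + 0.6286 + 54.52 + 77.94 h.

Δt = 163 h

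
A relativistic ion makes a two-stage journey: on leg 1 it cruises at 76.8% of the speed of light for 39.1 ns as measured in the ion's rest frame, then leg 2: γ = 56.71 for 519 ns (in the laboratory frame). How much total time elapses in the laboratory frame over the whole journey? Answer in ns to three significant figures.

Leg 1: β = 0.768; γ = 1/√(1 − 0.768²) = 1/√0.4102 = 1.561; Δt_1 = 1.561 × 39.1 = 61.05 ns.
Leg 2: 519 ns is already measured in the laboratory frame.
Total: 61.05 + 519.0 ns.

Δt = 580 ns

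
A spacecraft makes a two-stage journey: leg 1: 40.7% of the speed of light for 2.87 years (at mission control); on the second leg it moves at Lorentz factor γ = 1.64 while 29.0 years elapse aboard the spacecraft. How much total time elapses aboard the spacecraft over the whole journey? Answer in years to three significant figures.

τ = 31.6 years

Leg 1: β = 0.407; γ = 1/√(1 − 0.407²) = 1/√0.8344 = 1.095; τ_1 = 2.87/1.095 = 2.622 years.
Leg 2: 29.0 years is already measured aboard the spacecraft.
Total: 2.622 + 29.00 years.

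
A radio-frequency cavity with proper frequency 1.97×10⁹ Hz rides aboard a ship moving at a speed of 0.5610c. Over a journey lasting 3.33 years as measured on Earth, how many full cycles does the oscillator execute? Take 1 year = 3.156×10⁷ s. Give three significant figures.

N = 1.71×10¹⁷

γ = 1/√(1 − 0.5610²) = 1/√0.6853 = 1.208
The oscillator's own cycle count is N = f × τ where τ is the proper time on the ship. τ = Δt/γ = 3.33/1.208 = 2.757 years = 8.700×10⁷ s.
N = 1.97×10⁹ × 8.700×10⁷ = 1.714×10¹⁷.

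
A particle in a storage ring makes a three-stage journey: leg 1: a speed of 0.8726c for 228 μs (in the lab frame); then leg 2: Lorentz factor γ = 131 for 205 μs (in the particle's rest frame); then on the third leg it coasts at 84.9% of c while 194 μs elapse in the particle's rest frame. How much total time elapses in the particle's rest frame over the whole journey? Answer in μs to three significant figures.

τ = 510 μs

Leg 1: γ = 1/√(1 − 0.8726²) = 1/√0.2386 = 2.047; τ_1 = 228/2.047 = 111.4 μs.
Leg 2: 205 μs is already measured in the particle's rest frame.
Leg 3: 194 μs is already measured in the particle's rest frame.
Total: 111.4 + 205.0 + 194.0 μs.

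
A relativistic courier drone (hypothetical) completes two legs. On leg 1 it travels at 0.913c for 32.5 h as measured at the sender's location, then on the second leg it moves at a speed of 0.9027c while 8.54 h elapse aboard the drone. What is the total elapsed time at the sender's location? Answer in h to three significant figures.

Δt = 52.3 h

Leg 1: 32.5 h is already measured at the sender's location.
Leg 2: γ = 1/√(1 − 0.9027²) = 1/√0.1851 = 2.324; Δt_2 = 2.324 × 8.54 = 19.85 h.
Total: 32.50 + 19.85 h.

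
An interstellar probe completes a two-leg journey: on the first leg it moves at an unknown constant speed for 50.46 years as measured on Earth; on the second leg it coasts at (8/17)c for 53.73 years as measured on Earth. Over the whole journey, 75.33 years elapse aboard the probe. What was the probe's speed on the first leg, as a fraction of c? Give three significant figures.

Leg 1: speed unknown; τ_1 = 50.46/γ_1.
Leg 2: γ = 1/√(1 − (8/17)²) = 17/15 ≈ 1.133; τ_2 = 53.73/1.133 = 47.41 years.
Total proper time: τ_1 + 47.41 = 75.33, so τ_1 = 75.33 − 47.41 = 27.92 years.
γ_1 = 50.46/27.92 = 1.807; β = √(1 − 1/γ²) = √0.6938.

β = 0.833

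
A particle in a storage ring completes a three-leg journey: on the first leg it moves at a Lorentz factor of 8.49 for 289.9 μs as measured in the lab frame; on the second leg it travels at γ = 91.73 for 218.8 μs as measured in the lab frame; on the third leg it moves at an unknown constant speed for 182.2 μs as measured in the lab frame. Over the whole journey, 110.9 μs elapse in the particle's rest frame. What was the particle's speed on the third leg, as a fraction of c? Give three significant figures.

β = 0.913

Leg 1: γ = 8.49; τ_1 = 289.9/8.490 = 34.15 μs.
Leg 2: γ = 91.73; τ_2 = 218.8/91.73 = 2.385 μs.
Leg 3: speed unknown; τ_3 = 182.2/γ_3.
Total proper time: 34.15 + 2.385 + τ_3 = 110.9, so τ_3 = 110.9 − 36.53 = 74.37 μs.
γ_3 = 182.2/74.37 = 2.450; β = √(1 − 1/γ²) = √0.8334.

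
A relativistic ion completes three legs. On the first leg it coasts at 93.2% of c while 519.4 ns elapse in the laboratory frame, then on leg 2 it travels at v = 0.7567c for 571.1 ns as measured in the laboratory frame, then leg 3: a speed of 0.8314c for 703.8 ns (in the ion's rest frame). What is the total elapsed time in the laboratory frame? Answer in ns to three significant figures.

Leg 1: 519.4 ns is already measured in the laboratory frame.
Leg 2: 571.1 ns is already measured in the laboratory frame.
Leg 3: γ = 1/√(1 − 0.8314²) = 1/√0.3088 = 1.800; Δt_3 = 1.800 × 703.8 = 1267 ns.
Total: 519.4 + 571.1 + 1267 ns.

Δt = 2360 ns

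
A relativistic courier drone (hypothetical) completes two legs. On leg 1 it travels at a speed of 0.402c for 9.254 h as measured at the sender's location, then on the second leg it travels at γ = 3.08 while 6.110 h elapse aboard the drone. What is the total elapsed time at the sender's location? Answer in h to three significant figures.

Leg 1: 9.254 h is already measured at the sender's location.
Leg 2: γ = 3.08; Δt_2 = 3.080 × 6.110 = 18.82 h.
Total: 9.254 + 18.82 h.

Δt = 28.1 h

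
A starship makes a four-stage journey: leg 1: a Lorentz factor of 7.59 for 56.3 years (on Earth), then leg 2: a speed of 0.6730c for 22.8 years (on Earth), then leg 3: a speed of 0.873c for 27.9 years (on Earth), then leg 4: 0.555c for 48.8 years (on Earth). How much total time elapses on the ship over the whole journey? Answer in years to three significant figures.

Leg 1: γ = 7.59; τ_1 = 56.3/7.590 = 7.418 years.
Leg 2: γ = 1/√(1 − 0.6730²) = 1/√0.5471 = 1.352; τ_2 = 22.8/1.352 = 16.86 years.
Leg 3: γ = 1/√(1 − 0.873²) = 1/√0.2379 = 2.050; τ_3 = 27.9/2.050 = 13.61 years.
Leg 4: γ = 1/√(1 − 0.555²) = 1/√0.6920 = 1.202; τ_4 = 48.8/1.202 = 40.59 years.
Total: 7.418 + 16.86 + 13.61 + 40.59 years.

τ = 78.5 years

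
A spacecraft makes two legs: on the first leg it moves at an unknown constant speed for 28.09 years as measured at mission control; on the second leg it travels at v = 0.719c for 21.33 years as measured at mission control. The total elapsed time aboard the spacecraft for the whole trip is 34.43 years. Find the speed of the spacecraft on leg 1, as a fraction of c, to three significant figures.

Leg 1: speed unknown; τ_1 = 28.09/γ_1.
Leg 2: γ = 1/√(1 − 0.719²) = 1/√0.4830 = 1.439; τ_2 = 21.33/1.439 = 14.82 years.
Total proper time: τ_1 + 14.82 = 34.43, so τ_1 = 34.43 − 14.82 = 19.61 years.
γ_1 = 28.09/19.61 = 1.433; β = √(1 − 1/γ²) = √0.5129.

β = 0.716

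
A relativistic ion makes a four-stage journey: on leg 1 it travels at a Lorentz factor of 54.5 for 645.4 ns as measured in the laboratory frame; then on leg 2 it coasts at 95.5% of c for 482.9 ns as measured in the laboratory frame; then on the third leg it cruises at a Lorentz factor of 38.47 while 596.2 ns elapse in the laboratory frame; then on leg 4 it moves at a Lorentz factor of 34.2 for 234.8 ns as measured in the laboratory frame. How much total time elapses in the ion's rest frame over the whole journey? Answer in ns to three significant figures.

Leg 1: γ = 54.5; τ_1 = 645.4/54.50 = 11.84 ns.
Leg 2: β = 0.955; γ = 1/√(1 − 0.955²) = 1/√0.08798 = 3.371; τ_2 = 482.9/3.371 = 143.2 ns.
Leg 3: γ = 38.47; τ_3 = 596.2/38.47 = 15.50 ns.
Leg 4: γ = 34.2; τ_4 = 234.8/34.20 = 6.865 ns.
Total: 11.84 + 143.2 + 15.50 + 6.865 ns.

τ = 177 ns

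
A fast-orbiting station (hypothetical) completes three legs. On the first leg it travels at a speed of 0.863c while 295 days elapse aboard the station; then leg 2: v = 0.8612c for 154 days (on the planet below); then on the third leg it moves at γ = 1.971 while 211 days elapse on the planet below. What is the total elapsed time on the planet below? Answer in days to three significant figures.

Leg 1: γ = 1/√(1 − 0.863²) = 1/√0.2552 = 1.979; Δt_1 = 1.979 × 295 = 583.9 days.
Leg 2: 154 days is already measured on the planet below.
Leg 3: 211 days is already measured on the planet below.
Total: 583.9 + 154.0 + 211.0 days.

Δt = 949 days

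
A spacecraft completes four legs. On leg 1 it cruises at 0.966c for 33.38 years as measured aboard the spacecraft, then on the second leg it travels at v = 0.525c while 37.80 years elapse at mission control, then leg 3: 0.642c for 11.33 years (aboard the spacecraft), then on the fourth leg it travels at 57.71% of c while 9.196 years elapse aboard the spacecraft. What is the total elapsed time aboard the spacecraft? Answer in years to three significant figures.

τ = 86.1 years

Leg 1: 33.38 years is already measured aboard the spacecraft.
Leg 2: γ = 1/√(1 − 0.525²) = 1/√0.7244 = 1.175; τ_2 = 37.80/1.175 = 32.17 years.
Leg 3: 11.33 years is already measured aboard the spacecraft.
Leg 4: 9.196 years is already measured aboard the spacecraft.
Total: 33.38 + 32.17 + 11.33 + 9.196 years.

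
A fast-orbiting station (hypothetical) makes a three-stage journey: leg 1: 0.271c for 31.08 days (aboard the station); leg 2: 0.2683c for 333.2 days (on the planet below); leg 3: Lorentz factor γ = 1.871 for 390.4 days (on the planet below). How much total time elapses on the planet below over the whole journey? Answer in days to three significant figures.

Leg 1: γ = 1/√(1 − 0.271²) = 1/√0.9266 = 1.039; Δt_1 = 1.039 × 31.08 = 32.29 days.
Leg 2: 333.2 days is already measured on the planet below.
Leg 3: 390.4 days is already measured on the planet below.
Total: 32.29 + 333.2 + 390.4 days.

Δt = 756 days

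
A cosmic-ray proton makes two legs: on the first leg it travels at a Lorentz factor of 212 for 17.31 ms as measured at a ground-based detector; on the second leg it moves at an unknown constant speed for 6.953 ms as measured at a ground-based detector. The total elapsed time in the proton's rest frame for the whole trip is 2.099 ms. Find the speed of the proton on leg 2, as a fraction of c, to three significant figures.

β = 0.957

Leg 1: γ = 212; τ_1 = 17.31/212.0 = 0.08165 ms.
Leg 2: speed unknown; τ_2 = 6.953/γ_2.
Total proper time: 0.08165 + τ_2 = 2.099, so τ_2 = 2.099 − 0.08165 = 2.017 ms.
γ_2 = 6.953/2.017 = 3.447; β = √(1 − 1/γ²) = √0.9158.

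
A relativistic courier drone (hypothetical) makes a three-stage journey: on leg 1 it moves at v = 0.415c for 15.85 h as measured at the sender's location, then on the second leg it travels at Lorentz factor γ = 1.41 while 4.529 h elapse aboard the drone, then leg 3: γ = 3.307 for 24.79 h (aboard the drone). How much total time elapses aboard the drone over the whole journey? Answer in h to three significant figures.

τ = 43.7 h

Leg 1: γ = 1/√(1 − 0.415²) = 1/√0.8278 = 1.099; τ_1 = 15.85/1.099 = 14.42 h.
Leg 2: 4.529 h is already measured aboard the drone.
Leg 3: 24.79 h is already measured aboard the drone.
Total: 14.42 + 4.529 + 24.79 h.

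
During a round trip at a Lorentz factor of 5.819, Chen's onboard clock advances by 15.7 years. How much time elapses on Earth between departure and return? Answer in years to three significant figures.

Δt = 91.4 years

γ = 5.819
Earth-frame duration is the dilated interval: Δt = γτ = 5.819 × 15.7 years.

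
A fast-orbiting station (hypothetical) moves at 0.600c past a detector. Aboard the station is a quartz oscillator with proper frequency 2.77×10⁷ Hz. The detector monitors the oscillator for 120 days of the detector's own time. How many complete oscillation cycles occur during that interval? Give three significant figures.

N = 2.30×10¹⁴

γ = 1/√(1 − 0.600²) = 5/4 = 1.250
During 120 days of lab time, the oscillator's proper time advances by τ = Δt/γ = 120/1.250 = 96.00 days = 8.294×10⁶ s.
N = f × τ = 2.77×10⁷ × 8.294×10⁶ = 2.298×10¹⁴.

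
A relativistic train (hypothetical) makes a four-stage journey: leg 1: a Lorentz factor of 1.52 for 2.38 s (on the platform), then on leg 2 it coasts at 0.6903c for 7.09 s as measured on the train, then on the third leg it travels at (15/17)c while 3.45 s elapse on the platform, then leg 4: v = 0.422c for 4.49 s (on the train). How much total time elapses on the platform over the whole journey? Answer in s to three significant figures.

Leg 1: 2.38 s is already measured on the platform.
Leg 2: γ = 1/√(1 − 0.6903²) = 1/√0.5235 = 1.382; Δt_2 = 1.382 × 7.09 = 9.799 s.
Leg 3: 3.45 s is already measured on the platform.
Leg 4: γ = 1/√(1 − 0.422²) = 1/√0.8219 = 1.103; Δt_4 = 1.103 × 4.49 = 4.953 s.
Total: 2.380 + 9.799 + 3.450 + 4.953 s.

Δt = 20.6 s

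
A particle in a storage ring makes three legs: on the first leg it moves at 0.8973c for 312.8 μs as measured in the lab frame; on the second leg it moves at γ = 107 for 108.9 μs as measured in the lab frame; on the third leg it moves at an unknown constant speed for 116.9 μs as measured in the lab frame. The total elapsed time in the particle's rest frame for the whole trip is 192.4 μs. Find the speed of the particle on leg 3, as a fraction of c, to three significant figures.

Leg 1: γ = 1/√(1 − 0.8973²) = 1/√0.1949 = 2.265; τ_1 = 312.8/2.265 = 138.1 μs.
Leg 2: γ = 107; τ_2 = 108.9/107.0 = 1.018 μs.
Leg 3: speed unknown; τ_3 = 116.9/γ_3.
Total proper time: 138.1 + 1.018 + τ_3 = 192.4, so τ_3 = 192.4 − 139.1 = 53.31 μs.
γ_3 = 116.9/53.31 = 2.193; β = √(1 − 1/γ²) = √0.7921.

β = 0.890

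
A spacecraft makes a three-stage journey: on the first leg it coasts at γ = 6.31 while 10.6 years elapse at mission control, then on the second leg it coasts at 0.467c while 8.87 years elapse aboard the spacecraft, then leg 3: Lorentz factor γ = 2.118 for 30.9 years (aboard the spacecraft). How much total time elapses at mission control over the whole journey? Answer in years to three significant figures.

Leg 1: 10.6 years is already measured at mission control.
Leg 2: γ = 1/√(1 − 0.467²) = 1/√0.7819 = 1.131; Δt_2 = 1.131 × 8.87 = 10.03 years.
Leg 3: γ = 2.118; Δt_3 = 2.118 × 30.9 = 65.45 years.
Total: 10.60 + 10.03 + 65.45 years.

Δt = 86.1 years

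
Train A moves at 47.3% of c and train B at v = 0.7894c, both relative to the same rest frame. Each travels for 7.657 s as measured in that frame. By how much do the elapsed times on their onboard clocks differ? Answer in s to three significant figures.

|τ_A − τ_B| = 2.05 s

A: β = 0.473; γ = 1/√(1 − 0.473²) = 1/√0.7763 = 1.135; τ_A = 7.657/1.135 = 6.746 s.
B: γ = 1/√(1 − 0.7894²) = 1/√0.3768 = 1.629; τ_B = 7.657/1.629 = 4.700 s.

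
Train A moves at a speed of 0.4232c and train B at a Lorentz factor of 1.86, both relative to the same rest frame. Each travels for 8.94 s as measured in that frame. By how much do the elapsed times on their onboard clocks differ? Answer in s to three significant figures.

|τ_A − τ_B| = 3.29 s

A: γ = 1/√(1 − 0.4232²) = 1/√0.8209 = 1.104; τ_A = 8.94/1.104 = 8.100 s.
B: γ = 1.86; τ_B = 8.94/1.860 = 4.806 s.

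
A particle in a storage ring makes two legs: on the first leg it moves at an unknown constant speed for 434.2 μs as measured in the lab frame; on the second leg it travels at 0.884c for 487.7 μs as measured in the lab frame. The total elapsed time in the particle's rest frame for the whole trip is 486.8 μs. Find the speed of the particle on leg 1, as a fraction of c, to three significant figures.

β = 0.803

Leg 1: speed unknown; τ_1 = 434.2/γ_1.
Leg 2: γ = 1/√(1 − 0.884²) = 1/√0.2185 = 2.139; τ_2 = 487.7/2.139 = 228.0 μs.
Total proper time: τ_1 + 228.0 = 486.8, so τ_1 = 486.8 − 228.0 = 258.8 μs.
γ_1 = 434.2/258.8 = 1.678; β = √(1 − 1/γ²) = √0.6447.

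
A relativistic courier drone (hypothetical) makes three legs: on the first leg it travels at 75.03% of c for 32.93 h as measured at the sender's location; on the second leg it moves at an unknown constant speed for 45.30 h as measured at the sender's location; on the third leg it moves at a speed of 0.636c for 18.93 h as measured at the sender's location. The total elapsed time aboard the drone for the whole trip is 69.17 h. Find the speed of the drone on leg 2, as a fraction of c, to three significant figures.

β = 0.690

Leg 1: β = 0.7503; γ = 1/√(1 − 0.7503²) = 1/√0.4370 = 1.513; τ_1 = 32.93/1.513 = 21.77 h.
Leg 2: speed unknown; τ_2 = 45.30/γ_2.
Leg 3: γ = 1/√(1 − 0.636²) = 1/√0.5955 = 1.296; τ_3 = 18.93/1.296 = 14.61 h.
Total proper time: 21.77 + τ_2 + 14.61 = 69.17, so τ_2 = 69.17 − 36.38 = 32.79 h.
γ_2 = 45.30/32.79 = 1.381; β = √(1 − 1/γ²) = √0.4760.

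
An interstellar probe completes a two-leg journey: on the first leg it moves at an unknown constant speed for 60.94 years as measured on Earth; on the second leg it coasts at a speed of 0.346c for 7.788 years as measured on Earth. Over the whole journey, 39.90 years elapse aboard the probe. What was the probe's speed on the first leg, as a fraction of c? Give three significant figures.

Leg 1: speed unknown; τ_1 = 60.94/γ_1.
Leg 2: γ = 1/√(1 − 0.346²) = 1/√0.8803 = 1.066; τ_2 = 7.788/1.066 = 7.307 years.
Total proper time: τ_1 + 7.307 = 39.90, so τ_1 = 39.90 − 7.307 = 32.59 years.
γ_1 = 60.94/32.59 = 1.870; β = √(1 − 1/γ²) = √0.7139.

β = 0.845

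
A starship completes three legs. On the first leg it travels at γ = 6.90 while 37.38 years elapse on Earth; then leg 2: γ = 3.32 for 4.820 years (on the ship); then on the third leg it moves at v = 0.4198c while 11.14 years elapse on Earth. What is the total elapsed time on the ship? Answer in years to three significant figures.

τ = 20.3 years

Leg 1: γ = 6.90; τ_1 = 37.38/6.900 = 5.417 years.
Leg 2: 4.820 years is already measured on the ship.
Leg 3: γ = 1/√(1 − 0.4198²) = 1/√0.8238 = 1.102; τ_3 = 11.14/1.102 = 10.11 years.
Total: 5.417 + 4.820 + 10.11 years.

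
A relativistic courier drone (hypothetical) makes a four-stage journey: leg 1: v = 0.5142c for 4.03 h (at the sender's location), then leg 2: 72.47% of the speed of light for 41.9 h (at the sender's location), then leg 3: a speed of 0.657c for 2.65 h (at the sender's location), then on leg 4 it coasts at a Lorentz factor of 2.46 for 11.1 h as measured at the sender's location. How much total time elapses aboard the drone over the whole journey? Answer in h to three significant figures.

τ = 38.8 h

Leg 1: γ = 1/√(1 − 0.5142²) = 1/√0.7356 = 1.166; τ_1 = 4.03/1.166 = 3.456 h.
Leg 2: β = 0.7247; γ = 1/√(1 − 0.7247²) = 1/√0.4748 = 1.451; τ_2 = 41.9/1.451 = 28.87 h.
Leg 3: γ = 1/√(1 − 0.657²) = 1/√0.5684 = 1.326; τ_3 = 2.65/1.326 = 1.998 h.
Leg 4: γ = 2.46; τ_4 = 11.1/2.460 = 4.512 h.
Total: 3.456 + 28.87 + 1.998 + 4.512 h.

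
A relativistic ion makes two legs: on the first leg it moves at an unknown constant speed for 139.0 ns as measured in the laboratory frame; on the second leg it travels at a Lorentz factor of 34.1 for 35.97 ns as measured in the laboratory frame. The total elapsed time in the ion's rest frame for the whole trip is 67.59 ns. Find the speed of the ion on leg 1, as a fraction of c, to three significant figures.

β = 0.878

Leg 1: speed unknown; τ_1 = 139.0/γ_1.
Leg 2: γ = 34.1; τ_2 = 35.97/34.10 = 1.055 ns.
Total proper time: τ_1 + 1.055 = 67.59, so τ_1 = 67.59 − 1.055 = 66.54 ns.
γ_1 = 139.0/66.54 = 2.089; β = √(1 − 1/γ²) = √0.7709.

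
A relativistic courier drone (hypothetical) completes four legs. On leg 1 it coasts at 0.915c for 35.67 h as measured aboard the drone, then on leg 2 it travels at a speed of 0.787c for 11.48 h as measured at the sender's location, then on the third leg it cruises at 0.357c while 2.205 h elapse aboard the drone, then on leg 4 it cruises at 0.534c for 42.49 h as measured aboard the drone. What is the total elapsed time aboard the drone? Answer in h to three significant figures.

τ = 87.4 h

Leg 1: 35.67 h is already measured aboard the drone.
Leg 2: γ = 1/√(1 − 0.787²) = 1/√0.3806 = 1.621; τ_2 = 11.48/1.621 = 7.083 h.
Leg 3: 2.205 h is already measured aboard the drone.
Leg 4: 42.49 h is already measured aboard the drone.
Total: 35.67 + 7.083 + 2.205 + 42.49 h.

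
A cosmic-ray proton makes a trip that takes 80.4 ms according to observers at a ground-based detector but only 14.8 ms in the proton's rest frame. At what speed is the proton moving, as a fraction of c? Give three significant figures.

v = 0.983c

The proper time is measured in the proton's rest frame (both events occur at the proton's location); Δt is measured at a ground-based detector. γ = Δt/τ = 80.4/14.8 = 5.432.
β = √(1 − 1/γ²) = √(1 − 0.03389) = √0.9661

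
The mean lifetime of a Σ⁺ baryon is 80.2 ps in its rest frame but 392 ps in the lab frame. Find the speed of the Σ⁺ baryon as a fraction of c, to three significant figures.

β = 0.979

γ = Δt/τ₀ = 392/80.2 = 4.888
β = √(1 − 1/γ²) = √(1 − 0.04186) = √0.9581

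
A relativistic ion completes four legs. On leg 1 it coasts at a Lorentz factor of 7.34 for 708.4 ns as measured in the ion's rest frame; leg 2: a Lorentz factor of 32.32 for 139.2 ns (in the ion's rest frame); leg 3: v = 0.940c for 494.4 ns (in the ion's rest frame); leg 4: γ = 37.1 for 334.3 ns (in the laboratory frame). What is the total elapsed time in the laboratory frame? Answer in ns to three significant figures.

Δt = 1.15×10⁴ ns

Leg 1: γ = 7.34; Δt_1 = 7.340 × 708.4 = 5200 ns.
Leg 2: γ = 32.32; Δt_2 = 32.32 × 139.2 = 4499 ns.
Leg 3: γ = 1/√(1 − 0.940²) = 1/√0.1164 = 2.931; Δt_3 = 2.931 × 494.4 = 1449 ns.
Leg 4: 334.3 ns is already measured in the laboratory frame.
Total: 5200 + 4499 + 1449 + 334.3 ns.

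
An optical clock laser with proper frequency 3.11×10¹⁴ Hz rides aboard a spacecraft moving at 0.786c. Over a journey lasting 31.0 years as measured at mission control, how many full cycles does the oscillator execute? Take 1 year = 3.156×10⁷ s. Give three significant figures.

N = 1.88×10²³

γ = 1/√(1 − 0.786²) = 1/√0.3822 = 1.618
The oscillator's own cycle count is N = f × τ where τ is the proper time aboard the spacecraft. τ = Δt/γ = 31.0/1.618 = 19.17 years = 6.048×10⁸ s.
N = 3.11×10¹⁴ × 6.048×10⁸ = 1.881×10²³.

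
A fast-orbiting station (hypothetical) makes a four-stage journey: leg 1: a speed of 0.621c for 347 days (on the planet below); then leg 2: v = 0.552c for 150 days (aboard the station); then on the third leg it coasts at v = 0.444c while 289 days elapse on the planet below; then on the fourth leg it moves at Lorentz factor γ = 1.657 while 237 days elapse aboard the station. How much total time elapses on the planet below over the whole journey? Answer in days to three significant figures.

Δt = 1210 days

Leg 1: 347 days is already measured on the planet below.
Leg 2: γ = 1/√(1 − 0.552²) = 1/√0.6953 = 1.199; Δt_2 = 1.199 × 150 = 179.9 days.
Leg 3: 289 days is already measured on the planet below.
Leg 4: γ = 1.657; Δt_4 = 1.657 × 237 = 392.7 days.
Total: 347.0 + 179.9 + 289.0 + 392.7 days.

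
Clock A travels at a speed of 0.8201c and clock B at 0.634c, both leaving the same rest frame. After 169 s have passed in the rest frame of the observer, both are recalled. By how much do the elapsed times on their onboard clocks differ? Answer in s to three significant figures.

A: γ = 1/√(1 − 0.8201²) = 1/√0.3274 = 1.748; τ_A = 169/1.748 = 96.71 s.
B: γ = 1/√(1 − 0.634²) = 1/√0.5980 = 1.293; τ_B = 169/1.293 = 130.7 s.

|τ_A − τ_B| = 34.0 s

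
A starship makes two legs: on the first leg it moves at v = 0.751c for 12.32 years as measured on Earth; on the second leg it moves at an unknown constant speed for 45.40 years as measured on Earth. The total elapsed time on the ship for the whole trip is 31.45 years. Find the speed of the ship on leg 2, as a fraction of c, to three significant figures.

Leg 1: γ = 1/√(1 − 0.751²) = 1/√0.4360 = 1.514; τ_1 = 12.32/1.514 = 8.135 years.
Leg 2: speed unknown; τ_2 = 45.40/γ_2.
Total proper time: 8.135 + τ_2 = 31.45, so τ_2 = 31.45 − 8.135 = 23.32 years.
γ_2 = 45.40/23.32 = 1.947; β = √(1 − 1/γ²) = √0.7363.

β = 0.858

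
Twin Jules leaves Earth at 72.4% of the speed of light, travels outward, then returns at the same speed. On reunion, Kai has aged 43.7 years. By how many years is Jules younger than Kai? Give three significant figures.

Δt − τ = 13.6 years

β = 0.724; γ = 1/√(1 − 0.724²) = 1/√0.4758 = 1.450
Jules's elapsed proper time: τ = 43.7/1.450 = 30.14 years.
Age gap = Δt − τ = 43.7 − 30.14 years.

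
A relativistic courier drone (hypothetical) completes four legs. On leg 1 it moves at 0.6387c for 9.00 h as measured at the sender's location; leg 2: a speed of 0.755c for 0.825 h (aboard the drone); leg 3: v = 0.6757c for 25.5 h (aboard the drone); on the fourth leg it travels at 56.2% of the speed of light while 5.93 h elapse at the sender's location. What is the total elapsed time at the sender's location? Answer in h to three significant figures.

Leg 1: 9.00 h is already measured at the sender's location.
Leg 2: γ = 1/√(1 − 0.755²) = 1/√0.4300 = 1.525; Δt_2 = 1.525 × 0.825 = 1.258 h.
Leg 3: γ = 1/√(1 − 0.6757²) = 1/√0.5434 = 1.357; Δt_3 = 1.357 × 25.5 = 34.59 h.
Leg 4: 5.93 h is already measured at the sender's location.
Total: 9.000 + 1.258 + 34.59 + 5.930 h.

Δt = 50.8 h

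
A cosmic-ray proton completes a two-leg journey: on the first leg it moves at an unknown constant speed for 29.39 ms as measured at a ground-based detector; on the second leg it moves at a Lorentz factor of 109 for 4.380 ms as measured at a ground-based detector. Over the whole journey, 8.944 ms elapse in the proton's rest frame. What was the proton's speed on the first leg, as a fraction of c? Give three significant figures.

β = 0.953

Leg 1: speed unknown; τ_1 = 29.39/γ_1.
Leg 2: γ = 109; τ_2 = 4.380/109.0 = 0.04018 ms.
Total proper time: τ_1 + 0.04018 = 8.944, so τ_1 = 8.944 − 0.04018 = 8.904 ms.
γ_1 = 29.39/8.904 = 3.301; β = √(1 − 1/γ²) = √0.9082.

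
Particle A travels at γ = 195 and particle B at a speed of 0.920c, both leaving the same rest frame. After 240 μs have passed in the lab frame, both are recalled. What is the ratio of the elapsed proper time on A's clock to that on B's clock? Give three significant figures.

τ_A/τ_B = 0.0131

A: γ = 195. B: γ = 1/√(1 − 0.920²) = 1/√0.1536 = 2.552.
τ_A/τ_B = γ_B/γ_A = 2.552/195.0 = 0.01308, so τ_A/τ_B = 0.01308.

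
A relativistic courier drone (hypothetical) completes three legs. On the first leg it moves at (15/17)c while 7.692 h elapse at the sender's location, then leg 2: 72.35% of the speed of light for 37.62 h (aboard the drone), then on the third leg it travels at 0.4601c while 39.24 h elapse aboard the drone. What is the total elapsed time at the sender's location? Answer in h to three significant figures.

Δt = 106 h

Leg 1: 7.692 h is already measured at the sender's location.
Leg 2: β = 0.7235; γ = 1/√(1 − 0.7235²) = 1/√0.4765 = 1.449; Δt_2 = 1.449 × 37.62 = 54.50 h.
Leg 3: γ = 1/√(1 − 0.4601²) = 1/√0.7883 = 1.126; Δt_3 = 1.126 × 39.24 = 44.20 h.
Total: 7.692 + 54.50 + 44.20 h.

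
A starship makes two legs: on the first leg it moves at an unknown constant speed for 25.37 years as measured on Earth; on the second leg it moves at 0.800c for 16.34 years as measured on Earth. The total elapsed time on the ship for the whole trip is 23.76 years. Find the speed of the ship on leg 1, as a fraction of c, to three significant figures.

β = 0.835

Leg 1: speed unknown; τ_1 = 25.37/γ_1.
Leg 2: γ = 1/√(1 − 0.800²) = 5/3 ≈ 1.667; τ_2 = 16.34/1.667 = 9.804 years.
Total proper time: τ_1 + 9.804 = 23.76, so τ_1 = 23.76 − 9.804 = 13.96 years.
γ_1 = 25.37/13.96 = 1.818; β = √(1 − 1/γ²) = √0.6974.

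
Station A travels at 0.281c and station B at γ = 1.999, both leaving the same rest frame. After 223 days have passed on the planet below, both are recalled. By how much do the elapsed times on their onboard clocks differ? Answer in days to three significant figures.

A: γ = 1/√(1 − 0.281²) = 1/√0.9210 = 1.042; τ_A = 223/1.042 = 214.0 days.
B: γ = 1.999; τ_B = 223/1.999 = 111.6 days.

|τ_A − τ_B| = 102 days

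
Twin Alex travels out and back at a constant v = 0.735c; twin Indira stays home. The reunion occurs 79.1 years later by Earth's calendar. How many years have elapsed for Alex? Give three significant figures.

γ = 1/√(1 − 0.735²) = 1/√0.4598 = 1.475
Alex's clock measures proper time along the trip: τ = Δt/γ = 79.1/1.475 years.

τ = 53.6 years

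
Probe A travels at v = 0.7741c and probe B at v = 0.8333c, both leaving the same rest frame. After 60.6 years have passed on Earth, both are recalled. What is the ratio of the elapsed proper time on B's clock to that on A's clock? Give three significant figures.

A: γ = 1/√(1 − 0.7741²) = 1/√0.4008 = 1.580. B: γ = 1/√(1 − 0.8333²) = 1/√0.3056 = 1.809.
τ_A/τ_B = γ_B/γ_A = 1.809/1.580 = 1.145, so τ_B/τ_A = 0.8732.

τ_B/τ_A = 0.873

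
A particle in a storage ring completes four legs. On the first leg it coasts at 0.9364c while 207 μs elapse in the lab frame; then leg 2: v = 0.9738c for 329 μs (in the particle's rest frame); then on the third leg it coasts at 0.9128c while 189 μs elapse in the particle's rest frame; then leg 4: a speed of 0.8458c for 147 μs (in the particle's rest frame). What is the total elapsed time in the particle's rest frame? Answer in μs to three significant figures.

Leg 1: γ = 1/√(1 − 0.9364²) = 1/√0.1232 = 2.850; τ_1 = 207/2.850 = 72.64 μs.
Leg 2: 329 μs is already measured in the particle's rest frame.
Leg 3: 189 μs is already measured in the particle's rest frame.
Leg 4: 147 μs is already measured in the particle's rest frame.
Total: 72.64 + 329.0 + 189.0 + 147.0 μs.

τ = 738 μs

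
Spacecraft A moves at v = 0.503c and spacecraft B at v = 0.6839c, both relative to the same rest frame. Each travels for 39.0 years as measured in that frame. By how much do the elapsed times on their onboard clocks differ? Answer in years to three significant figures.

|τ_A − τ_B| = 5.25 years

A: γ = 1/√(1 − 0.503²) = 1/√0.7470 = 1.157; τ_A = 39.0/1.157 = 33.71 years.
B: γ = 1/√(1 − 0.6839²) = 1/√0.5323 = 1.371; τ_B = 39.0/1.371 = 28.45 years.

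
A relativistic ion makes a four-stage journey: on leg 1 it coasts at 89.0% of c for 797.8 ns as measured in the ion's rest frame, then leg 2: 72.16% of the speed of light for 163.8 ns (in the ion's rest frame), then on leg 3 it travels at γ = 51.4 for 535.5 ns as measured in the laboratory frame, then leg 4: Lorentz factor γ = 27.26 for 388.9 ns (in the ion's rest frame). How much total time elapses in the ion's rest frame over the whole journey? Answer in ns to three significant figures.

τ = 1360 ns

Leg 1: 797.8 ns is already measured in the ion's rest frame.
Leg 2: 163.8 ns is already measured in the ion's rest frame.
Leg 3: γ = 51.4; τ_3 = 535.5/51.40 = 10.42 ns.
Leg 4: 388.9 ns is already measured in the ion's rest frame.
Total: 797.8 + 163.8 + 10.42 + 388.9 ns.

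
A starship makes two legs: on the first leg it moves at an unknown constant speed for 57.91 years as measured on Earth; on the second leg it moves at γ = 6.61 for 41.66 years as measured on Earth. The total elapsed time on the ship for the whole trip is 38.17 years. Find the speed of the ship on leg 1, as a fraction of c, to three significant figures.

β = 0.835

Leg 1: speed unknown; τ_1 = 57.91/γ_1.
Leg 2: γ = 6.61; τ_2 = 41.66/6.610 = 6.303 years.
Total proper time: τ_1 + 6.303 = 38.17, so τ_1 = 38.17 − 6.303 = 31.87 years.
γ_1 = 57.91/31.87 = 1.817; β = √(1 − 1/γ²) = √0.6972.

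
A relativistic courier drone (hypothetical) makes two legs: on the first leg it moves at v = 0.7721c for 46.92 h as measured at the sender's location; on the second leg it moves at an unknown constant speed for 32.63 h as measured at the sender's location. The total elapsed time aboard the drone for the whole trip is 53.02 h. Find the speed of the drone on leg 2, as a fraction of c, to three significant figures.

Leg 1: γ = 1/√(1 − 0.7721²) = 1/√0.4039 = 1.574; τ_1 = 46.92/1.574 = 29.82 h.
Leg 2: speed unknown; τ_2 = 32.63/γ_2.
Total proper time: 29.82 + τ_2 = 53.02, so τ_2 = 53.02 − 29.82 = 23.20 h.
γ_2 = 32.63/23.20 = 1.406; β = √(1 − 1/γ²) = √0.4944.

β = 0.703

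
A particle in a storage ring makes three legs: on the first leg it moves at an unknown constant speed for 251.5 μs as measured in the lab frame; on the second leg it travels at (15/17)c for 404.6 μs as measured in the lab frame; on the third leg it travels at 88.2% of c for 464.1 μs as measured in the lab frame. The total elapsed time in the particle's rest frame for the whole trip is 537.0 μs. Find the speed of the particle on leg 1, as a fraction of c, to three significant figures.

Leg 1: speed unknown; τ_1 = 251.5/γ_1.
Leg 2: γ = 1/√(1 − (15/17)²) = 17/8 = 2.125; τ_2 = 404.6/2.125 = 190.4 μs.
Leg 3: β = 0.882; γ = 1/√(1 − 0.882²) = 1/√0.2221 = 2.122; τ_3 = 464.1/2.122 = 218.7 μs.
Total proper time: τ_1 + 190.4 + 218.7 = 537.0, so τ_1 = 537.0 − 409.1 = 127.9 μs.
γ_1 = 251.5/127.9 = 1.966; β = √(1 − 1/γ²) = √0.7414.

β = 0.861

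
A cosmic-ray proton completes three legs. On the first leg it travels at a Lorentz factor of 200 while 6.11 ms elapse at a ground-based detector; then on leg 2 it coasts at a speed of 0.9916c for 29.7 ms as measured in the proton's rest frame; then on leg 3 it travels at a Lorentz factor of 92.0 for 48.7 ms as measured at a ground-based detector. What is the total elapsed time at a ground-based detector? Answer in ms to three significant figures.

Δt = 284 ms

Leg 1: 6.11 ms is already measured at a ground-based detector.
Leg 2: γ = 1/√(1 − 0.9916²) = 1/√0.01673 = 7.731; Δt_2 = 7.731 × 29.7 = 229.6 ms.
Leg 3: 48.7 ms is already measured at a ground-based detector.
Total: 6.110 + 229.6 + 48.70 ms.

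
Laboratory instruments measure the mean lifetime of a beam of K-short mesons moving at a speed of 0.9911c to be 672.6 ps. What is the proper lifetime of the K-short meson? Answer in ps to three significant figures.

τ₀ = 89.5 ps

γ = 1/√(1 − 0.9911²) = 1/√0.01772 = 7.512
The lab-frame lifetime is the dilated interval; the proper lifetime is τ₀ = Δt/γ = 672.6/7.512 ps.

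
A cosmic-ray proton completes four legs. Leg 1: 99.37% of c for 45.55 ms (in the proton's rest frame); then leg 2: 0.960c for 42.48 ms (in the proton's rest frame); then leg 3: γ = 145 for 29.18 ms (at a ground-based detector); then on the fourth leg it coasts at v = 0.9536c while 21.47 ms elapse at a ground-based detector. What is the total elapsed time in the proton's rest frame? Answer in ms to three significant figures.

Leg 1: 45.55 ms is already measured in the proton's rest frame.
Leg 2: 42.48 ms is already measured in the proton's rest frame.
Leg 3: γ = 145; τ_3 = 29.18/145.0 = 0.2012 ms.
Leg 4: γ = 1/√(1 − 0.9536²) = 1/√0.09065 = 3.321; τ_4 = 21.47/3.321 = 6.464 ms.
Total: 45.55 + 42.48 + 0.2012 + 6.464 ms.

τ = 94.7 ms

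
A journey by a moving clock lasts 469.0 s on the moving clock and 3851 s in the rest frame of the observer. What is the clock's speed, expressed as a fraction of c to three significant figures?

β = 0.993

The proper time is measured on the moving clock (both events occur at the clock's location); Δt is measured in the rest frame of the observer. γ = Δt/τ = 3851/469.0 = 8.211.
β = √(1 − 1/γ²) = √(1 − 0.01483) = √0.9852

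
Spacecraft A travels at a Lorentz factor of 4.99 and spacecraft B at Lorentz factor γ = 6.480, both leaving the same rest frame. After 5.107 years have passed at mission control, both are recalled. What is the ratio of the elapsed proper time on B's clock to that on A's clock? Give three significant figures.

τ_B/τ_A = 0.770

A: γ = 4.99. B: γ = 6.480.
τ_A/τ_B = γ_B/γ_A = 6.480/4.990 = 1.299, so τ_B/τ_A = 0.7701.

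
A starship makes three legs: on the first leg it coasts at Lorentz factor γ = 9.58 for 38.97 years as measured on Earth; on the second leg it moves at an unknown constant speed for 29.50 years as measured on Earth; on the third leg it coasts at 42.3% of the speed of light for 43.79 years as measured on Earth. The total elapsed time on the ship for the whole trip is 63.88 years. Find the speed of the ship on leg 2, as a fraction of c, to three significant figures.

Leg 1: γ = 9.58; τ_1 = 38.97/9.580 = 4.068 years.
Leg 2: speed unknown; τ_2 = 29.50/γ_2.
Leg 3: β = 0.423; γ = 1/√(1 − 0.423²) = 1/√0.8211 = 1.104; τ_3 = 43.79/1.104 = 39.68 years.
Total proper time: 4.068 + τ_2 + 39.68 = 63.88, so τ_2 = 63.88 − 43.75 = 20.13 years.
γ_2 = 29.50/20.13 = 1.465; β = √(1 − 1/γ²) = √0.5342.

β = 0.731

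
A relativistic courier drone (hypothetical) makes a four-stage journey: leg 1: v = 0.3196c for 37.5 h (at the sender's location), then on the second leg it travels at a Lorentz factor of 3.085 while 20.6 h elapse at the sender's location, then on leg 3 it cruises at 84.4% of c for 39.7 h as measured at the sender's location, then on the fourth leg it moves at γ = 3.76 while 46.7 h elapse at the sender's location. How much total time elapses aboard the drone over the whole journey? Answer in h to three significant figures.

Leg 1: γ = 1/√(1 − 0.3196²) = 1/√0.8979 = 1.055; τ_1 = 37.5/1.055 = 35.53 h.
Leg 2: γ = 3.085; τ_2 = 20.6/3.085 = 6.677 h.
Leg 3: β = 0.844; γ = 1/√(1 − 0.844²) = 1/√0.2877 = 1.864; τ_3 = 39.7/1.864 = 21.29 h.
Leg 4: γ = 3.76; τ_4 = 46.7/3.760 = 12.42 h.
Total: 35.53 + 6.677 + 21.29 + 12.42 h.

τ = 75.9 h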